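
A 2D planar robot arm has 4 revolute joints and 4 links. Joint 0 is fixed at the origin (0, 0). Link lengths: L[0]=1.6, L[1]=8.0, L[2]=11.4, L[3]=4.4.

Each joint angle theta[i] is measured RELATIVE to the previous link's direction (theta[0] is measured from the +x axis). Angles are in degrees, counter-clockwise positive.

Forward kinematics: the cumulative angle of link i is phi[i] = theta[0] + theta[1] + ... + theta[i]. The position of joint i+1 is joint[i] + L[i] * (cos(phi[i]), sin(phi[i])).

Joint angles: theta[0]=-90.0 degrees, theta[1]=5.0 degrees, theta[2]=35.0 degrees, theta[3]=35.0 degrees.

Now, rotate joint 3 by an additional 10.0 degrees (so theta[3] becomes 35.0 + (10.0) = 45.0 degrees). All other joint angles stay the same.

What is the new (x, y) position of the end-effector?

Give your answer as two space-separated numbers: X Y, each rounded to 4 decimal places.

joint[0] = (0.0000, 0.0000)  (base)
link 0: phi[0] = -90 = -90 deg
  cos(-90 deg) = 0.0000, sin(-90 deg) = -1.0000
  joint[1] = (0.0000, 0.0000) + 1.6 * (0.0000, -1.0000) = (0.0000 + 0.0000, 0.0000 + -1.6000) = (0.0000, -1.6000)
link 1: phi[1] = -90 + 5 = -85 deg
  cos(-85 deg) = 0.0872, sin(-85 deg) = -0.9962
  joint[2] = (0.0000, -1.6000) + 8 * (0.0872, -0.9962) = (0.0000 + 0.6972, -1.6000 + -7.9696) = (0.6972, -9.5696)
link 2: phi[2] = -90 + 5 + 35 = -50 deg
  cos(-50 deg) = 0.6428, sin(-50 deg) = -0.7660
  joint[3] = (0.6972, -9.5696) + 11.4 * (0.6428, -0.7660) = (0.6972 + 7.3278, -9.5696 + -8.7329) = (8.0250, -18.3025)
link 3: phi[3] = -90 + 5 + 35 + 45 = -5 deg
  cos(-5 deg) = 0.9962, sin(-5 deg) = -0.0872
  joint[4] = (8.0250, -18.3025) + 4.4 * (0.9962, -0.0872) = (8.0250 + 4.3833, -18.3025 + -0.3835) = (12.4083, -18.6859)
End effector: (12.4083, -18.6859)

Answer: 12.4083 -18.6859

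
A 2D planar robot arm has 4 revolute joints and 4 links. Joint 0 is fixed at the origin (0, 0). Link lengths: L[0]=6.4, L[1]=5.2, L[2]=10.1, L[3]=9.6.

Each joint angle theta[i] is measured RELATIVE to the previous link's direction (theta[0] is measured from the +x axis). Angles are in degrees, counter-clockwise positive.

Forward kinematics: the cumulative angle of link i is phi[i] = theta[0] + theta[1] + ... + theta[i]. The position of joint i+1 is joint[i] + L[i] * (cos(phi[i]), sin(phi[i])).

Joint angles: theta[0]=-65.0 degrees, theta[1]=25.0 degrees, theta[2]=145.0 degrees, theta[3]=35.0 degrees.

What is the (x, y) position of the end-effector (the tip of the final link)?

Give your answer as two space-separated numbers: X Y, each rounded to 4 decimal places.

Answer: -3.2799 6.7837

Derivation:
joint[0] = (0.0000, 0.0000)  (base)
link 0: phi[0] = -65 = -65 deg
  cos(-65 deg) = 0.4226, sin(-65 deg) = -0.9063
  joint[1] = (0.0000, 0.0000) + 6.4 * (0.4226, -0.9063) = (0.0000 + 2.7048, 0.0000 + -5.8004) = (2.7048, -5.8004)
link 1: phi[1] = -65 + 25 = -40 deg
  cos(-40 deg) = 0.7660, sin(-40 deg) = -0.6428
  joint[2] = (2.7048, -5.8004) + 5.2 * (0.7660, -0.6428) = (2.7048 + 3.9834, -5.8004 + -3.3425) = (6.6882, -9.1429)
link 2: phi[2] = -65 + 25 + 145 = 105 deg
  cos(105 deg) = -0.2588, sin(105 deg) = 0.9659
  joint[3] = (6.6882, -9.1429) + 10.1 * (-0.2588, 0.9659) = (6.6882 + -2.6141, -9.1429 + 9.7559) = (4.0741, 0.6130)
link 3: phi[3] = -65 + 25 + 145 + 35 = 140 deg
  cos(140 deg) = -0.7660, sin(140 deg) = 0.6428
  joint[4] = (4.0741, 0.6130) + 9.6 * (-0.7660, 0.6428) = (4.0741 + -7.3540, 0.6130 + 6.1708) = (-3.2799, 6.7837)
End effector: (-3.2799, 6.7837)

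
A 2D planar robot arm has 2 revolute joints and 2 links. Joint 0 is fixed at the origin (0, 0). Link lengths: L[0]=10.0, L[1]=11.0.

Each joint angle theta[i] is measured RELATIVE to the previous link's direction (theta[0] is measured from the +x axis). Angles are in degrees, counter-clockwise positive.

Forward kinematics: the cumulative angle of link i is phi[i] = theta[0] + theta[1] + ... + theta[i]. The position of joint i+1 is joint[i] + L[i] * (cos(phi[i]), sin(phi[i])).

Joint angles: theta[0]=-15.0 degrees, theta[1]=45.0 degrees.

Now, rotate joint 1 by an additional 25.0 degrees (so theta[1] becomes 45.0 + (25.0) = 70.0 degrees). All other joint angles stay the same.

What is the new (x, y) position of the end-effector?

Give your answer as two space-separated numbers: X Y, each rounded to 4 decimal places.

Answer: 15.9686 6.4225

Derivation:
joint[0] = (0.0000, 0.0000)  (base)
link 0: phi[0] = -15 = -15 deg
  cos(-15 deg) = 0.9659, sin(-15 deg) = -0.2588
  joint[1] = (0.0000, 0.0000) + 10 * (0.9659, -0.2588) = (0.0000 + 9.6593, 0.0000 + -2.5882) = (9.6593, -2.5882)
link 1: phi[1] = -15 + 70 = 55 deg
  cos(55 deg) = 0.5736, sin(55 deg) = 0.8192
  joint[2] = (9.6593, -2.5882) + 11 * (0.5736, 0.8192) = (9.6593 + 6.3093, -2.5882 + 9.0107) = (15.9686, 6.4225)
End effector: (15.9686, 6.4225)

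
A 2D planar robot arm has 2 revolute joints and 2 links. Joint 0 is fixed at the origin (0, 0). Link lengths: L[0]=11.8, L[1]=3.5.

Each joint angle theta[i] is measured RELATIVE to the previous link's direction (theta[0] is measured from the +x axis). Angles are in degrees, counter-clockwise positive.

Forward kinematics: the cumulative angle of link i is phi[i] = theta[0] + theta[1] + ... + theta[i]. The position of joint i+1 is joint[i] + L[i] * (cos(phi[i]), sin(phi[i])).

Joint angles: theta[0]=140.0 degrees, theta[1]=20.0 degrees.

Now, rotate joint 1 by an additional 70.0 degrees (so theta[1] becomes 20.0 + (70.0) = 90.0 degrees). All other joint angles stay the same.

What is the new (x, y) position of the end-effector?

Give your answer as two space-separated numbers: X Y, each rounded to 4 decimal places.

Answer: -11.2891 4.9037

Derivation:
joint[0] = (0.0000, 0.0000)  (base)
link 0: phi[0] = 140 = 140 deg
  cos(140 deg) = -0.7660, sin(140 deg) = 0.6428
  joint[1] = (0.0000, 0.0000) + 11.8 * (-0.7660, 0.6428) = (0.0000 + -9.0393, 0.0000 + 7.5849) = (-9.0393, 7.5849)
link 1: phi[1] = 140 + 90 = 230 deg
  cos(230 deg) = -0.6428, sin(230 deg) = -0.7660
  joint[2] = (-9.0393, 7.5849) + 3.5 * (-0.6428, -0.7660) = (-9.0393 + -2.2498, 7.5849 + -2.6812) = (-11.2891, 4.9037)
End effector: (-11.2891, 4.9037)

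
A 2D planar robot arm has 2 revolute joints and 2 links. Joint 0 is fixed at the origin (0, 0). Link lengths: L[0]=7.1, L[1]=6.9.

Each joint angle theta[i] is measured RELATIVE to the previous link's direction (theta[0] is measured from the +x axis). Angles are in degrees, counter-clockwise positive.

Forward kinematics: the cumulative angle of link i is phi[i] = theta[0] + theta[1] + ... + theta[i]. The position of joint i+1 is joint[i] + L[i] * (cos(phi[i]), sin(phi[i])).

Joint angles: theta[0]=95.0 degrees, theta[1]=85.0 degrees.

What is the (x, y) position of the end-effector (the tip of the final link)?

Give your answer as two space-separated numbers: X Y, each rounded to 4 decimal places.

joint[0] = (0.0000, 0.0000)  (base)
link 0: phi[0] = 95 = 95 deg
  cos(95 deg) = -0.0872, sin(95 deg) = 0.9962
  joint[1] = (0.0000, 0.0000) + 7.1 * (-0.0872, 0.9962) = (0.0000 + -0.6188, 0.0000 + 7.0730) = (-0.6188, 7.0730)
link 1: phi[1] = 95 + 85 = 180 deg
  cos(180 deg) = -1.0000, sin(180 deg) = 0.0000
  joint[2] = (-0.6188, 7.0730) + 6.9 * (-1.0000, 0.0000) = (-0.6188 + -6.9000, 7.0730 + 0.0000) = (-7.5188, 7.0730)
End effector: (-7.5188, 7.0730)

Answer: -7.5188 7.0730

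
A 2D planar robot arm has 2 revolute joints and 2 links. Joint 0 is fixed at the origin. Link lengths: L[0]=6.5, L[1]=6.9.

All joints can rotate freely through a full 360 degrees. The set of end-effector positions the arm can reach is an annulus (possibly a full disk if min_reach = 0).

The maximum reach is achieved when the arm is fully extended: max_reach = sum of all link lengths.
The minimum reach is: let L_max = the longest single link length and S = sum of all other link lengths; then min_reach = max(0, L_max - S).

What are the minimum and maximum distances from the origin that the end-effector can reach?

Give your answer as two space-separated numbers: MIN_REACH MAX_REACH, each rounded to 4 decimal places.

Answer: 0.4000 13.4000

Derivation:
Link lengths: [6.5, 6.9]
max_reach = 6.5 + 6.9 = 13.4
L_max = max([6.5, 6.9]) = 6.9
S (sum of others) = 13.4 - 6.9 = 6.5
min_reach = max(0, 6.9 - 6.5) = max(0, 0.4) = 0.4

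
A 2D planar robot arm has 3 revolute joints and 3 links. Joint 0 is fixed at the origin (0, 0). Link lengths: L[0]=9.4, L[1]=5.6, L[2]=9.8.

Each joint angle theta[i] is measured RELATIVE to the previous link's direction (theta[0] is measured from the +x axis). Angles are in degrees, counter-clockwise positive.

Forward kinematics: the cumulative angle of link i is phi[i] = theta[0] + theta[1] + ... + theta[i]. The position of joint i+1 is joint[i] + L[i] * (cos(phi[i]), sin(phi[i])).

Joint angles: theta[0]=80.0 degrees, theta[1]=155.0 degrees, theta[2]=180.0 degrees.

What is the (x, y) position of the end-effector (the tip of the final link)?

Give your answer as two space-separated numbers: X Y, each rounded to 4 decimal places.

Answer: 4.0413 12.6976

Derivation:
joint[0] = (0.0000, 0.0000)  (base)
link 0: phi[0] = 80 = 80 deg
  cos(80 deg) = 0.1736, sin(80 deg) = 0.9848
  joint[1] = (0.0000, 0.0000) + 9.4 * (0.1736, 0.9848) = (0.0000 + 1.6323, 0.0000 + 9.2572) = (1.6323, 9.2572)
link 1: phi[1] = 80 + 155 = 235 deg
  cos(235 deg) = -0.5736, sin(235 deg) = -0.8192
  joint[2] = (1.6323, 9.2572) + 5.6 * (-0.5736, -0.8192) = (1.6323 + -3.2120, 9.2572 + -4.5873) = (-1.5797, 4.6699)
link 2: phi[2] = 80 + 155 + 180 = 415 deg
  cos(415 deg) = 0.5736, sin(415 deg) = 0.8192
  joint[3] = (-1.5797, 4.6699) + 9.8 * (0.5736, 0.8192) = (-1.5797 + 5.6210, 4.6699 + 8.0277) = (4.0413, 12.6976)
End effector: (4.0413, 12.6976)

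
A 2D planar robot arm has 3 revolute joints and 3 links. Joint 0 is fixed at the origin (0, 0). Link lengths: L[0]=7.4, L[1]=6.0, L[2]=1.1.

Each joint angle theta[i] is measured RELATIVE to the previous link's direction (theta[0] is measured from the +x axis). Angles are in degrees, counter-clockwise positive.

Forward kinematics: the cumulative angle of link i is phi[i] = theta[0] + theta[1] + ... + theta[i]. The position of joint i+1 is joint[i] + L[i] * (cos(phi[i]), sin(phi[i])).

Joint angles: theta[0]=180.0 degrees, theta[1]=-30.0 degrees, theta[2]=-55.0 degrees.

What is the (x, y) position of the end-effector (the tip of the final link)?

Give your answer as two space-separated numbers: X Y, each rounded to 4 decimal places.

Answer: -12.6920 4.0958

Derivation:
joint[0] = (0.0000, 0.0000)  (base)
link 0: phi[0] = 180 = 180 deg
  cos(180 deg) = -1.0000, sin(180 deg) = 0.0000
  joint[1] = (0.0000, 0.0000) + 7.4 * (-1.0000, 0.0000) = (0.0000 + -7.4000, 0.0000 + 0.0000) = (-7.4000, 0.0000)
link 1: phi[1] = 180 + -30 = 150 deg
  cos(150 deg) = -0.8660, sin(150 deg) = 0.5000
  joint[2] = (-7.4000, 0.0000) + 6 * (-0.8660, 0.5000) = (-7.4000 + -5.1962, 0.0000 + 3.0000) = (-12.5962, 3.0000)
link 2: phi[2] = 180 + -30 + -55 = 95 deg
  cos(95 deg) = -0.0872, sin(95 deg) = 0.9962
  joint[3] = (-12.5962, 3.0000) + 1.1 * (-0.0872, 0.9962) = (-12.5962 + -0.0959, 3.0000 + 1.0958) = (-12.6920, 4.0958)
End effector: (-12.6920, 4.0958)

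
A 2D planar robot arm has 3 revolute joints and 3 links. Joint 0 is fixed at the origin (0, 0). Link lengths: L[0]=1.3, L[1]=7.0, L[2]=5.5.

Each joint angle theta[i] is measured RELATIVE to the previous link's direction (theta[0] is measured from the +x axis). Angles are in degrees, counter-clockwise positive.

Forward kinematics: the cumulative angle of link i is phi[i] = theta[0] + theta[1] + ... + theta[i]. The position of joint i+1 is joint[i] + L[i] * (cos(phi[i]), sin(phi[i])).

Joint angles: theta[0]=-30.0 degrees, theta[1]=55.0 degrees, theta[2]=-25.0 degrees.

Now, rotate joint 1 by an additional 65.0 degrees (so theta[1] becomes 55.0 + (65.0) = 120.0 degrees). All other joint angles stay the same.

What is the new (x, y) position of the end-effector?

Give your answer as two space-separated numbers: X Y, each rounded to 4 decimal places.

joint[0] = (0.0000, 0.0000)  (base)
link 0: phi[0] = -30 = -30 deg
  cos(-30 deg) = 0.8660, sin(-30 deg) = -0.5000
  joint[1] = (0.0000, 0.0000) + 1.3 * (0.8660, -0.5000) = (0.0000 + 1.1258, 0.0000 + -0.6500) = (1.1258, -0.6500)
link 1: phi[1] = -30 + 120 = 90 deg
  cos(90 deg) = 0.0000, sin(90 deg) = 1.0000
  joint[2] = (1.1258, -0.6500) + 7 * (0.0000, 1.0000) = (1.1258 + 0.0000, -0.6500 + 7.0000) = (1.1258, 6.3500)
link 2: phi[2] = -30 + 120 + -25 = 65 deg
  cos(65 deg) = 0.4226, sin(65 deg) = 0.9063
  joint[3] = (1.1258, 6.3500) + 5.5 * (0.4226, 0.9063) = (1.1258 + 2.3244, 6.3500 + 4.9847) = (3.4502, 11.3347)
End effector: (3.4502, 11.3347)

Answer: 3.4502 11.3347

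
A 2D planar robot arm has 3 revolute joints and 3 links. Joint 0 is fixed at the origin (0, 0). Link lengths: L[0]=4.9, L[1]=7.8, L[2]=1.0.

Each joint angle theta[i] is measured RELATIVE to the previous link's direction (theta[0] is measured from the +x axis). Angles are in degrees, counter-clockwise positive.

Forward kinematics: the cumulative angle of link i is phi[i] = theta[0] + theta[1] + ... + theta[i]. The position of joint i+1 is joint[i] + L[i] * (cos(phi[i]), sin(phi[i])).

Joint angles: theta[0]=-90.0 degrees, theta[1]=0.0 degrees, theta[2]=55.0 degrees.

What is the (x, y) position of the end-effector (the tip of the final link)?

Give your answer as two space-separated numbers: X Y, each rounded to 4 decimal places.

joint[0] = (0.0000, 0.0000)  (base)
link 0: phi[0] = -90 = -90 deg
  cos(-90 deg) = 0.0000, sin(-90 deg) = -1.0000
  joint[1] = (0.0000, 0.0000) + 4.9 * (0.0000, -1.0000) = (0.0000 + 0.0000, 0.0000 + -4.9000) = (0.0000, -4.9000)
link 1: phi[1] = -90 + 0 = -90 deg
  cos(-90 deg) = 0.0000, sin(-90 deg) = -1.0000
  joint[2] = (0.0000, -4.9000) + 7.8 * (0.0000, -1.0000) = (0.0000 + 0.0000, -4.9000 + -7.8000) = (0.0000, -12.7000)
link 2: phi[2] = -90 + 0 + 55 = -35 deg
  cos(-35 deg) = 0.8192, sin(-35 deg) = -0.5736
  joint[3] = (0.0000, -12.7000) + 1 * (0.8192, -0.5736) = (0.0000 + 0.8192, -12.7000 + -0.5736) = (0.8192, -13.2736)
End effector: (0.8192, -13.2736)

Answer: 0.8192 -13.2736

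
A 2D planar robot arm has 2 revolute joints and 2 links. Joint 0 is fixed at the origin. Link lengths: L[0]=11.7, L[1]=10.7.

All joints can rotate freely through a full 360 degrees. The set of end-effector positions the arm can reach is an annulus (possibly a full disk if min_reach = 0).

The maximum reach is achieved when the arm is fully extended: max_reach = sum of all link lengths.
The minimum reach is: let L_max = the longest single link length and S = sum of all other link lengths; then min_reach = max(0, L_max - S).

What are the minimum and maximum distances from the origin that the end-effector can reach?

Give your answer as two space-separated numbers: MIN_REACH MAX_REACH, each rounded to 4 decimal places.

Link lengths: [11.7, 10.7]
max_reach = 11.7 + 10.7 = 22.4
L_max = max([11.7, 10.7]) = 11.7
S (sum of others) = 22.4 - 11.7 = 10.7
min_reach = max(0, 11.7 - 10.7) = max(0, 1) = 1

Answer: 1.0000 22.4000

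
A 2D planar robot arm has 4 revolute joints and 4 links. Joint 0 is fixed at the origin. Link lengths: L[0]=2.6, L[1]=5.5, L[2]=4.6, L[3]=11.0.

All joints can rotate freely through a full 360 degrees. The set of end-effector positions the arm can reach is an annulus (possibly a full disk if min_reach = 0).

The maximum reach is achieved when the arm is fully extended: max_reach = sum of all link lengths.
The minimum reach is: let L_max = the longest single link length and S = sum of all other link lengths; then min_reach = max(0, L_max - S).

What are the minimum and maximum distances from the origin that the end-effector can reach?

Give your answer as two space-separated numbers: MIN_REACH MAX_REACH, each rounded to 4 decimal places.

Answer: 0.0000 23.7000

Derivation:
Link lengths: [2.6, 5.5, 4.6, 11.0]
max_reach = 2.6 + 5.5 + 4.6 + 11 = 23.7
L_max = max([2.6, 5.5, 4.6, 11.0]) = 11
S (sum of others) = 23.7 - 11 = 12.7
min_reach = max(0, 11 - 12.7) = max(0, -1.7) = 0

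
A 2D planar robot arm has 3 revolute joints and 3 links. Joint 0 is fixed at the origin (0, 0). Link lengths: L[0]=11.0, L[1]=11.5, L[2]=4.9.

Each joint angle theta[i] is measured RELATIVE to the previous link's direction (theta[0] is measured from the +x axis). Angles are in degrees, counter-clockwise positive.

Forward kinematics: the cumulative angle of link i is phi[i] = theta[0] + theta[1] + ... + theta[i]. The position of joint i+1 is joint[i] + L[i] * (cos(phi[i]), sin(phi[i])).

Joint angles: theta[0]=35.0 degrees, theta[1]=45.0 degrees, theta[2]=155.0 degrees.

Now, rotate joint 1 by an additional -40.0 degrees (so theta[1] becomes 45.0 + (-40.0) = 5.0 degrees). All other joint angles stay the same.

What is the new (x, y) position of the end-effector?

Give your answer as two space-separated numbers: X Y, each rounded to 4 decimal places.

joint[0] = (0.0000, 0.0000)  (base)
link 0: phi[0] = 35 = 35 deg
  cos(35 deg) = 0.8192, sin(35 deg) = 0.5736
  joint[1] = (0.0000, 0.0000) + 11 * (0.8192, 0.5736) = (0.0000 + 9.0107, 0.0000 + 6.3093) = (9.0107, 6.3093)
link 1: phi[1] = 35 + 5 = 40 deg
  cos(40 deg) = 0.7660, sin(40 deg) = 0.6428
  joint[2] = (9.0107, 6.3093) + 11.5 * (0.7660, 0.6428) = (9.0107 + 8.8095, 6.3093 + 7.3921) = (17.8202, 13.7014)
link 2: phi[2] = 35 + 5 + 155 = 195 deg
  cos(195 deg) = -0.9659, sin(195 deg) = -0.2588
  joint[3] = (17.8202, 13.7014) + 4.9 * (-0.9659, -0.2588) = (17.8202 + -4.7330, 13.7014 + -1.2682) = (13.0871, 12.4332)
End effector: (13.0871, 12.4332)

Answer: 13.0871 12.4332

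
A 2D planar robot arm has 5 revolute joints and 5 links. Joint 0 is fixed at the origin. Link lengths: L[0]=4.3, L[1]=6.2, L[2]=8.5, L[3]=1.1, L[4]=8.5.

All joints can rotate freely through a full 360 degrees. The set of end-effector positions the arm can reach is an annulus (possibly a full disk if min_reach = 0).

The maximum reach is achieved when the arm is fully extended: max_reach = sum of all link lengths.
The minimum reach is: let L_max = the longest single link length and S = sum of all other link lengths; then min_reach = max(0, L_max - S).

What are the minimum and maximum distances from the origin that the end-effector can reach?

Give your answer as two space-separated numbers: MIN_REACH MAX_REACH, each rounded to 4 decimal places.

Link lengths: [4.3, 6.2, 8.5, 1.1, 8.5]
max_reach = 4.3 + 6.2 + 8.5 + 1.1 + 8.5 = 28.6
L_max = max([4.3, 6.2, 8.5, 1.1, 8.5]) = 8.5
S (sum of others) = 28.6 - 8.5 = 20.1
min_reach = max(0, 8.5 - 20.1) = max(0, -11.6) = 0

Answer: 0.0000 28.6000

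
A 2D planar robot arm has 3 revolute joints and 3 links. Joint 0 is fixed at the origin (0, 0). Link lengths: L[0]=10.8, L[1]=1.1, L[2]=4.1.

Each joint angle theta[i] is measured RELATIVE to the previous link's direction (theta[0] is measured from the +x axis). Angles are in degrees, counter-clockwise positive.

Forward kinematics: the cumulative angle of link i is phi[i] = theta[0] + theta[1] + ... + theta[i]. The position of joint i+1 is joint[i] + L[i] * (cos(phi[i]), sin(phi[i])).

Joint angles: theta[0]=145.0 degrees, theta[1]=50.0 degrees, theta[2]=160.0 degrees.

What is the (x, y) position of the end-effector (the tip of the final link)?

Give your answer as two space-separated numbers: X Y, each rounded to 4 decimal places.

joint[0] = (0.0000, 0.0000)  (base)
link 0: phi[0] = 145 = 145 deg
  cos(145 deg) = -0.8192, sin(145 deg) = 0.5736
  joint[1] = (0.0000, 0.0000) + 10.8 * (-0.8192, 0.5736) = (0.0000 + -8.8468, 0.0000 + 6.1946) = (-8.8468, 6.1946)
link 1: phi[1] = 145 + 50 = 195 deg
  cos(195 deg) = -0.9659, sin(195 deg) = -0.2588
  joint[2] = (-8.8468, 6.1946) + 1.1 * (-0.9659, -0.2588) = (-8.8468 + -1.0625, 6.1946 + -0.2847) = (-9.9094, 5.9099)
link 2: phi[2] = 145 + 50 + 160 = 355 deg
  cos(355 deg) = 0.9962, sin(355 deg) = -0.0872
  joint[3] = (-9.9094, 5.9099) + 4.1 * (0.9962, -0.0872) = (-9.9094 + 4.0844, 5.9099 + -0.3573) = (-5.8250, 5.5526)
End effector: (-5.8250, 5.5526)

Answer: -5.8250 5.5526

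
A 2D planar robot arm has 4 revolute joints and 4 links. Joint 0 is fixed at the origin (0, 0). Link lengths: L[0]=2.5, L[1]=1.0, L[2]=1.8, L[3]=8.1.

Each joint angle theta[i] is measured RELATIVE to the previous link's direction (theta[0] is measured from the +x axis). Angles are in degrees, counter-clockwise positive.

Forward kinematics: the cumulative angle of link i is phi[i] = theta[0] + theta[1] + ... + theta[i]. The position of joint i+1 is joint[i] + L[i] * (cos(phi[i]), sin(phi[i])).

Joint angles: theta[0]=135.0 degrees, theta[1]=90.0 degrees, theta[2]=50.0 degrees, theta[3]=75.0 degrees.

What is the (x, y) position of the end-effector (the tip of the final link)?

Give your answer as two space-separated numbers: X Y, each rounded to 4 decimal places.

joint[0] = (0.0000, 0.0000)  (base)
link 0: phi[0] = 135 = 135 deg
  cos(135 deg) = -0.7071, sin(135 deg) = 0.7071
  joint[1] = (0.0000, 0.0000) + 2.5 * (-0.7071, 0.7071) = (0.0000 + -1.7678, 0.0000 + 1.7678) = (-1.7678, 1.7678)
link 1: phi[1] = 135 + 90 = 225 deg
  cos(225 deg) = -0.7071, sin(225 deg) = -0.7071
  joint[2] = (-1.7678, 1.7678) + 1 * (-0.7071, -0.7071) = (-1.7678 + -0.7071, 1.7678 + -0.7071) = (-2.4749, 1.0607)
link 2: phi[2] = 135 + 90 + 50 = 275 deg
  cos(275 deg) = 0.0872, sin(275 deg) = -0.9962
  joint[3] = (-2.4749, 1.0607) + 1.8 * (0.0872, -0.9962) = (-2.4749 + 0.1569, 1.0607 + -1.7932) = (-2.3180, -0.7325)
link 3: phi[3] = 135 + 90 + 50 + 75 = 350 deg
  cos(350 deg) = 0.9848, sin(350 deg) = -0.1736
  joint[4] = (-2.3180, -0.7325) + 8.1 * (0.9848, -0.1736) = (-2.3180 + 7.9769, -0.7325 + -1.4066) = (5.6589, -2.1390)
End effector: (5.6589, -2.1390)

Answer: 5.6589 -2.1390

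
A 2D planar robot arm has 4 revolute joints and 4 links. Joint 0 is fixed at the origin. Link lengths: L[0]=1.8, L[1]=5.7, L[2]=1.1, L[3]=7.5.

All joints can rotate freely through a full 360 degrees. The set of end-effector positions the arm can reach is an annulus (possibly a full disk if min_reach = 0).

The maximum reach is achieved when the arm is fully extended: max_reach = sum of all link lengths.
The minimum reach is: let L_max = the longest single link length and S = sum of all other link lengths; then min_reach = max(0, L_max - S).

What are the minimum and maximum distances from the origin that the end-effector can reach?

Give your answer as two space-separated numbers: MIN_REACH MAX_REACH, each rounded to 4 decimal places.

Answer: 0.0000 16.1000

Derivation:
Link lengths: [1.8, 5.7, 1.1, 7.5]
max_reach = 1.8 + 5.7 + 1.1 + 7.5 = 16.1
L_max = max([1.8, 5.7, 1.1, 7.5]) = 7.5
S (sum of others) = 16.1 - 7.5 = 8.6
min_reach = max(0, 7.5 - 8.6) = max(0, -1.1) = 0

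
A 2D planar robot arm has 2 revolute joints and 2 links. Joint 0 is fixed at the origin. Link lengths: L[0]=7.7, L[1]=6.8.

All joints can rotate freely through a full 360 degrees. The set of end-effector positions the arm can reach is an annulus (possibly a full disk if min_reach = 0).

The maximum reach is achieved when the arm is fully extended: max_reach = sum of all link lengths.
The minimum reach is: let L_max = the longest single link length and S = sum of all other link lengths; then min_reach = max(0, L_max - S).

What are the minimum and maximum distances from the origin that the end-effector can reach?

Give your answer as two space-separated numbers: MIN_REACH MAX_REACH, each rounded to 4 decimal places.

Link lengths: [7.7, 6.8]
max_reach = 7.7 + 6.8 = 14.5
L_max = max([7.7, 6.8]) = 7.7
S (sum of others) = 14.5 - 7.7 = 6.8
min_reach = max(0, 7.7 - 6.8) = max(0, 0.9) = 0.9

Answer: 0.9000 14.5000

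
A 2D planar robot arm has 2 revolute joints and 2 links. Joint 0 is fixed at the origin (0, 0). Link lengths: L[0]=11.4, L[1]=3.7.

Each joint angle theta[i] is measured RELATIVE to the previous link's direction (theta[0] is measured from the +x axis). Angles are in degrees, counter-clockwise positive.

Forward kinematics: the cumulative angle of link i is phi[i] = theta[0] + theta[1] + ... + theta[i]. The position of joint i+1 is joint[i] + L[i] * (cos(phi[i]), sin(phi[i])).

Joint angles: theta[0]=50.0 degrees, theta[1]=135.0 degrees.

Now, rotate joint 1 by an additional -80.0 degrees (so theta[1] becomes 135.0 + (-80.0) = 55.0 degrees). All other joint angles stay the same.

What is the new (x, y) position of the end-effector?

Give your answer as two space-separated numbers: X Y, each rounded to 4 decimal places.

joint[0] = (0.0000, 0.0000)  (base)
link 0: phi[0] = 50 = 50 deg
  cos(50 deg) = 0.6428, sin(50 deg) = 0.7660
  joint[1] = (0.0000, 0.0000) + 11.4 * (0.6428, 0.7660) = (0.0000 + 7.3278, 0.0000 + 8.7329) = (7.3278, 8.7329)
link 1: phi[1] = 50 + 55 = 105 deg
  cos(105 deg) = -0.2588, sin(105 deg) = 0.9659
  joint[2] = (7.3278, 8.7329) + 3.7 * (-0.2588, 0.9659) = (7.3278 + -0.9576, 8.7329 + 3.5739) = (6.3701, 12.3068)
End effector: (6.3701, 12.3068)

Answer: 6.3701 12.3068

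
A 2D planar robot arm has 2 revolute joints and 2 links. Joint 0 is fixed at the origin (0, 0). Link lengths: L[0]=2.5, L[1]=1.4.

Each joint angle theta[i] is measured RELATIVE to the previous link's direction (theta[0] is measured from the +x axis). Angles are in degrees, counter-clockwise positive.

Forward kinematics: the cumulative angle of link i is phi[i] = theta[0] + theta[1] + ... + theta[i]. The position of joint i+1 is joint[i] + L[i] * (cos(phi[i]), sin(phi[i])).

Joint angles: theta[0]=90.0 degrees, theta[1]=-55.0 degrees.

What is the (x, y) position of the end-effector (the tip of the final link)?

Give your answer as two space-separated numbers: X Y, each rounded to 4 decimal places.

joint[0] = (0.0000, 0.0000)  (base)
link 0: phi[0] = 90 = 90 deg
  cos(90 deg) = 0.0000, sin(90 deg) = 1.0000
  joint[1] = (0.0000, 0.0000) + 2.5 * (0.0000, 1.0000) = (0.0000 + 0.0000, 0.0000 + 2.5000) = (0.0000, 2.5000)
link 1: phi[1] = 90 + -55 = 35 deg
  cos(35 deg) = 0.8192, sin(35 deg) = 0.5736
  joint[2] = (0.0000, 2.5000) + 1.4 * (0.8192, 0.5736) = (0.0000 + 1.1468, 2.5000 + 0.8030) = (1.1468, 3.3030)
End effector: (1.1468, 3.3030)

Answer: 1.1468 3.3030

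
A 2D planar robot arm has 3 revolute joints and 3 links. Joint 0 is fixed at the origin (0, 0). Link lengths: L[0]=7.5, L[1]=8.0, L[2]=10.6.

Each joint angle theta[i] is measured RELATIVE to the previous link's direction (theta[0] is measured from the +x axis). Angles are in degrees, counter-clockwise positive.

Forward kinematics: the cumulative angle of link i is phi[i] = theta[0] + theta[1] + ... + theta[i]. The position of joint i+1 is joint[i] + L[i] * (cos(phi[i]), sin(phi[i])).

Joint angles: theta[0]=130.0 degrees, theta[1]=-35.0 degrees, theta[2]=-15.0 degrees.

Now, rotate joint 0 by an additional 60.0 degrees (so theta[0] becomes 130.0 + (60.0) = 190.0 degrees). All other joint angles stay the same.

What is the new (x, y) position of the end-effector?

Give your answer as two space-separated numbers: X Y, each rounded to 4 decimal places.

Answer: -22.7566 8.8921

Derivation:
joint[0] = (0.0000, 0.0000)  (base)
link 0: phi[0] = 190 = 190 deg
  cos(190 deg) = -0.9848, sin(190 deg) = -0.1736
  joint[1] = (0.0000, 0.0000) + 7.5 * (-0.9848, -0.1736) = (0.0000 + -7.3861, 0.0000 + -1.3024) = (-7.3861, -1.3024)
link 1: phi[1] = 190 + -35 = 155 deg
  cos(155 deg) = -0.9063, sin(155 deg) = 0.4226
  joint[2] = (-7.3861, -1.3024) + 8 * (-0.9063, 0.4226) = (-7.3861 + -7.2505, -1.3024 + 3.3809) = (-14.6365, 2.0786)
link 2: phi[2] = 190 + -35 + -15 = 140 deg
  cos(140 deg) = -0.7660, sin(140 deg) = 0.6428
  joint[3] = (-14.6365, 2.0786) + 10.6 * (-0.7660, 0.6428) = (-14.6365 + -8.1201, 2.0786 + 6.8135) = (-22.7566, 8.8921)
End effector: (-22.7566, 8.8921)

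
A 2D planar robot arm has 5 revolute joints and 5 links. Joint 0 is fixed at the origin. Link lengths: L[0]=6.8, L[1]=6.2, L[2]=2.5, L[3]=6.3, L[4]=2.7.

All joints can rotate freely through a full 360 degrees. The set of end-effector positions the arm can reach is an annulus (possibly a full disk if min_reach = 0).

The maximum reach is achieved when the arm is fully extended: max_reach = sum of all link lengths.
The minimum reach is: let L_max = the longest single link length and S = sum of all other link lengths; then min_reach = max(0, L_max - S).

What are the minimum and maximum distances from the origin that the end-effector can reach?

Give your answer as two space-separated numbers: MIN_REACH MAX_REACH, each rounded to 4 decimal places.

Link lengths: [6.8, 6.2, 2.5, 6.3, 2.7]
max_reach = 6.8 + 6.2 + 2.5 + 6.3 + 2.7 = 24.5
L_max = max([6.8, 6.2, 2.5, 6.3, 2.7]) = 6.8
S (sum of others) = 24.5 - 6.8 = 17.7
min_reach = max(0, 6.8 - 17.7) = max(0, -10.9) = 0

Answer: 0.0000 24.5000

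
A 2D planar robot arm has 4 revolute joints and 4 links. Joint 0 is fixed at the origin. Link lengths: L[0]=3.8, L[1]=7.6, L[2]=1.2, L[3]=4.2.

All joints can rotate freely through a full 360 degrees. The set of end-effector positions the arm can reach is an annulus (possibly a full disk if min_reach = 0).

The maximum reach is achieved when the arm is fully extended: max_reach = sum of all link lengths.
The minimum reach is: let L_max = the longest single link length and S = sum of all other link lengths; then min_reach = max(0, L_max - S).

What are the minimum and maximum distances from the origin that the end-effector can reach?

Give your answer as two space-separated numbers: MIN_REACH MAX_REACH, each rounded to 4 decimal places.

Answer: 0.0000 16.8000

Derivation:
Link lengths: [3.8, 7.6, 1.2, 4.2]
max_reach = 3.8 + 7.6 + 1.2 + 4.2 = 16.8
L_max = max([3.8, 7.6, 1.2, 4.2]) = 7.6
S (sum of others) = 16.8 - 7.6 = 9.2
min_reach = max(0, 7.6 - 9.2) = max(0, -1.6) = 0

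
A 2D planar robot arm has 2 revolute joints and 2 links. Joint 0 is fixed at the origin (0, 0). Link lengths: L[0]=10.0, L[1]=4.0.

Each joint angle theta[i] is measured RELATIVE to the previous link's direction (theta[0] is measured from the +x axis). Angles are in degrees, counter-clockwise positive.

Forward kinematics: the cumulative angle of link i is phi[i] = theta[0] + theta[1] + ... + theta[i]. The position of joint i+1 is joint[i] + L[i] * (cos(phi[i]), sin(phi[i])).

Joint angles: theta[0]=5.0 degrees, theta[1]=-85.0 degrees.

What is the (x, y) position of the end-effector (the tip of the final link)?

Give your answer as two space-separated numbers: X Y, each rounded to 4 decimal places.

Answer: 10.6565 -3.0677

Derivation:
joint[0] = (0.0000, 0.0000)  (base)
link 0: phi[0] = 5 = 5 deg
  cos(5 deg) = 0.9962, sin(5 deg) = 0.0872
  joint[1] = (0.0000, 0.0000) + 10 * (0.9962, 0.0872) = (0.0000 + 9.9619, 0.0000 + 0.8716) = (9.9619, 0.8716)
link 1: phi[1] = 5 + -85 = -80 deg
  cos(-80 deg) = 0.1736, sin(-80 deg) = -0.9848
  joint[2] = (9.9619, 0.8716) + 4 * (0.1736, -0.9848) = (9.9619 + 0.6946, 0.8716 + -3.9392) = (10.6565, -3.0677)
End effector: (10.6565, -3.0677)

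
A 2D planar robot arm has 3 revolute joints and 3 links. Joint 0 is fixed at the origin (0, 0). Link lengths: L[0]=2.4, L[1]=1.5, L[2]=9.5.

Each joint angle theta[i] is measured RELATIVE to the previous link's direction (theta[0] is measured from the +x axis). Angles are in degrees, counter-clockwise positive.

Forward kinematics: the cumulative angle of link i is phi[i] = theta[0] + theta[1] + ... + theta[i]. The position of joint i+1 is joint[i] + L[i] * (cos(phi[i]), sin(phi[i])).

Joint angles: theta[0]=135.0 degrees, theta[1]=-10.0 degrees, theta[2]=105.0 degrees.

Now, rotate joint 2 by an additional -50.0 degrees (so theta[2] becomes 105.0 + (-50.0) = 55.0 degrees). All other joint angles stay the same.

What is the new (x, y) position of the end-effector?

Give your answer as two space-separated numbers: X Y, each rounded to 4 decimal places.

Answer: -12.0574 2.9258

Derivation:
joint[0] = (0.0000, 0.0000)  (base)
link 0: phi[0] = 135 = 135 deg
  cos(135 deg) = -0.7071, sin(135 deg) = 0.7071
  joint[1] = (0.0000, 0.0000) + 2.4 * (-0.7071, 0.7071) = (0.0000 + -1.6971, 0.0000 + 1.6971) = (-1.6971, 1.6971)
link 1: phi[1] = 135 + -10 = 125 deg
  cos(125 deg) = -0.5736, sin(125 deg) = 0.8192
  joint[2] = (-1.6971, 1.6971) + 1.5 * (-0.5736, 0.8192) = (-1.6971 + -0.8604, 1.6971 + 1.2287) = (-2.5574, 2.9258)
link 2: phi[2] = 135 + -10 + 55 = 180 deg
  cos(180 deg) = -1.0000, sin(180 deg) = 0.0000
  joint[3] = (-2.5574, 2.9258) + 9.5 * (-1.0000, 0.0000) = (-2.5574 + -9.5000, 2.9258 + 0.0000) = (-12.0574, 2.9258)
End effector: (-12.0574, 2.9258)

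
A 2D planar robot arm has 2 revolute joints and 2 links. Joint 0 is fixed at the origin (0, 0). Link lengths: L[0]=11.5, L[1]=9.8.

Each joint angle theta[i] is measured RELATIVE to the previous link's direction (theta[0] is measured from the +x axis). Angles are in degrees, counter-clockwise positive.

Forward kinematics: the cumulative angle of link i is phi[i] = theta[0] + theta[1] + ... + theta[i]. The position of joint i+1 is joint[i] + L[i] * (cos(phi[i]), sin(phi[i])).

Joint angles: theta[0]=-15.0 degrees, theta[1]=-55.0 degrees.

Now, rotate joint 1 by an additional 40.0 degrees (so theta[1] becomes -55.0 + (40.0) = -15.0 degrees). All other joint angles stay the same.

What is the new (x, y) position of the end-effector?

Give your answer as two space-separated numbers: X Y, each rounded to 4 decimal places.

Answer: 19.5952 -7.8764

Derivation:
joint[0] = (0.0000, 0.0000)  (base)
link 0: phi[0] = -15 = -15 deg
  cos(-15 deg) = 0.9659, sin(-15 deg) = -0.2588
  joint[1] = (0.0000, 0.0000) + 11.5 * (0.9659, -0.2588) = (0.0000 + 11.1081, 0.0000 + -2.9764) = (11.1081, -2.9764)
link 1: phi[1] = -15 + -15 = -30 deg
  cos(-30 deg) = 0.8660, sin(-30 deg) = -0.5000
  joint[2] = (11.1081, -2.9764) + 9.8 * (0.8660, -0.5000) = (11.1081 + 8.4870, -2.9764 + -4.9000) = (19.5952, -7.8764)
End effector: (19.5952, -7.8764)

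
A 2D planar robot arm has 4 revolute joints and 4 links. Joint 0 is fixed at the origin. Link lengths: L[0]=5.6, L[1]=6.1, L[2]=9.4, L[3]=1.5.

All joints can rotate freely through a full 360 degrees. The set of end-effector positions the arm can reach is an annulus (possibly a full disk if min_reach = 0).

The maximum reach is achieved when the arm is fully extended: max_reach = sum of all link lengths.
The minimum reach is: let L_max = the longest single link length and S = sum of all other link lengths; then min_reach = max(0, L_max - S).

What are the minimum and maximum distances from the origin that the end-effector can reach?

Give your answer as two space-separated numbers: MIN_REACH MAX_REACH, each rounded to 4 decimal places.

Answer: 0.0000 22.6000

Derivation:
Link lengths: [5.6, 6.1, 9.4, 1.5]
max_reach = 5.6 + 6.1 + 9.4 + 1.5 = 22.6
L_max = max([5.6, 6.1, 9.4, 1.5]) = 9.4
S (sum of others) = 22.6 - 9.4 = 13.2
min_reach = max(0, 9.4 - 13.2) = max(0, -3.8) = 0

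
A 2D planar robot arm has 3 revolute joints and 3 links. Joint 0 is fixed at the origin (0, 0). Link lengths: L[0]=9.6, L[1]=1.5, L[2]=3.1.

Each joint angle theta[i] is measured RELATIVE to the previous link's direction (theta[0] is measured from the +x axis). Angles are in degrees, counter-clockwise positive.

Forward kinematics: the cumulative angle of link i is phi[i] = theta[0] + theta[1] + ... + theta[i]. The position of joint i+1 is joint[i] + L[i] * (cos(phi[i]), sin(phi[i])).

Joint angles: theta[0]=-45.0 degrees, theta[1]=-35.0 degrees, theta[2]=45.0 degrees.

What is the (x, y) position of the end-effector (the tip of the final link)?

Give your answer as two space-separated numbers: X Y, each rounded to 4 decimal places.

joint[0] = (0.0000, 0.0000)  (base)
link 0: phi[0] = -45 = -45 deg
  cos(-45 deg) = 0.7071, sin(-45 deg) = -0.7071
  joint[1] = (0.0000, 0.0000) + 9.6 * (0.7071, -0.7071) = (0.0000 + 6.7882, 0.0000 + -6.7882) = (6.7882, -6.7882)
link 1: phi[1] = -45 + -35 = -80 deg
  cos(-80 deg) = 0.1736, sin(-80 deg) = -0.9848
  joint[2] = (6.7882, -6.7882) + 1.5 * (0.1736, -0.9848) = (6.7882 + 0.2605, -6.7882 + -1.4772) = (7.0487, -8.2654)
link 2: phi[2] = -45 + -35 + 45 = -35 deg
  cos(-35 deg) = 0.8192, sin(-35 deg) = -0.5736
  joint[3] = (7.0487, -8.2654) + 3.1 * (0.8192, -0.5736) = (7.0487 + 2.5394, -8.2654 + -1.7781) = (9.5881, -10.0435)
End effector: (9.5881, -10.0435)

Answer: 9.5881 -10.0435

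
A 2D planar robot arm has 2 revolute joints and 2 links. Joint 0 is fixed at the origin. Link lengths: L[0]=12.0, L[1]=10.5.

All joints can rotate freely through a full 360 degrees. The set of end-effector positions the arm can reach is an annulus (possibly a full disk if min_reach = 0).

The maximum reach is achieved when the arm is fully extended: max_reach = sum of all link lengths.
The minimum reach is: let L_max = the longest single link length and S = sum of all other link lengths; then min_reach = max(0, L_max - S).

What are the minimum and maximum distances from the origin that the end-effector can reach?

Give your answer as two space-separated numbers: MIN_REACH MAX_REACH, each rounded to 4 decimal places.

Link lengths: [12.0, 10.5]
max_reach = 12 + 10.5 = 22.5
L_max = max([12.0, 10.5]) = 12
S (sum of others) = 22.5 - 12 = 10.5
min_reach = max(0, 12 - 10.5) = max(0, 1.5) = 1.5

Answer: 1.5000 22.5000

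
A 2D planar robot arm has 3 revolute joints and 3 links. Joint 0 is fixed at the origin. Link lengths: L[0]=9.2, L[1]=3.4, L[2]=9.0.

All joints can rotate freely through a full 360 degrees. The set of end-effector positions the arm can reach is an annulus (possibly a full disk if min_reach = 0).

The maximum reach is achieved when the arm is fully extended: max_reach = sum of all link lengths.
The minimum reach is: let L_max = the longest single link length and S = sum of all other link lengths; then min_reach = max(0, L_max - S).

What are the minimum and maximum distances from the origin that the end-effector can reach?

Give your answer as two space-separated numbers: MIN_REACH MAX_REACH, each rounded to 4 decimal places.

Answer: 0.0000 21.6000

Derivation:
Link lengths: [9.2, 3.4, 9.0]
max_reach = 9.2 + 3.4 + 9 = 21.6
L_max = max([9.2, 3.4, 9.0]) = 9.2
S (sum of others) = 21.6 - 9.2 = 12.4
min_reach = max(0, 9.2 - 12.4) = max(0, -3.2) = 0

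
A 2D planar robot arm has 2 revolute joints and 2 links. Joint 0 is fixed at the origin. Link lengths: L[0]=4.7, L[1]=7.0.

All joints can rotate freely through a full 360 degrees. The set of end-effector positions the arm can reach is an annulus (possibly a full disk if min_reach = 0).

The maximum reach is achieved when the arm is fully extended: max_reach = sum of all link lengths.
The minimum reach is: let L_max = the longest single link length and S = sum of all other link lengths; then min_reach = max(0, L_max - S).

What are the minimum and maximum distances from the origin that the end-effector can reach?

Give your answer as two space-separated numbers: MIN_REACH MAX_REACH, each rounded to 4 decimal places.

Answer: 2.3000 11.7000

Derivation:
Link lengths: [4.7, 7.0]
max_reach = 4.7 + 7 = 11.7
L_max = max([4.7, 7.0]) = 7
S (sum of others) = 11.7 - 7 = 4.7
min_reach = max(0, 7 - 4.7) = max(0, 2.3) = 2.3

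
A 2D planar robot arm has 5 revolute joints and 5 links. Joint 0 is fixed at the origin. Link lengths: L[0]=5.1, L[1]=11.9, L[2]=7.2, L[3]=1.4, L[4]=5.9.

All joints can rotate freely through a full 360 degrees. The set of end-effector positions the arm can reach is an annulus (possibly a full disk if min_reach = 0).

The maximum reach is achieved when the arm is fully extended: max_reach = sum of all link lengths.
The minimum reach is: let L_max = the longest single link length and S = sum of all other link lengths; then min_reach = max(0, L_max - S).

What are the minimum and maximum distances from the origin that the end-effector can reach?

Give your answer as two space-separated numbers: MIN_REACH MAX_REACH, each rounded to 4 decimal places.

Link lengths: [5.1, 11.9, 7.2, 1.4, 5.9]
max_reach = 5.1 + 11.9 + 7.2 + 1.4 + 5.9 = 31.5
L_max = max([5.1, 11.9, 7.2, 1.4, 5.9]) = 11.9
S (sum of others) = 31.5 - 11.9 = 19.6
min_reach = max(0, 11.9 - 19.6) = max(0, -7.7) = 0

Answer: 0.0000 31.5000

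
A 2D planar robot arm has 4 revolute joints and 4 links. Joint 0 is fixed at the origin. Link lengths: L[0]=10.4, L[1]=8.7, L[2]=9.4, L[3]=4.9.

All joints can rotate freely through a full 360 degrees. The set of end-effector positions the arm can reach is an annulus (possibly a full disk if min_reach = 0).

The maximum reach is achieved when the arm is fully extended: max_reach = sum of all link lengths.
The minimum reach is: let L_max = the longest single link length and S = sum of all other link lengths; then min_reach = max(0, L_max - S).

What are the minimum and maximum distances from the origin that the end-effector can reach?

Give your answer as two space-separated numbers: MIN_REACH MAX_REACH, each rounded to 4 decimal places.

Answer: 0.0000 33.4000

Derivation:
Link lengths: [10.4, 8.7, 9.4, 4.9]
max_reach = 10.4 + 8.7 + 9.4 + 4.9 = 33.4
L_max = max([10.4, 8.7, 9.4, 4.9]) = 10.4
S (sum of others) = 33.4 - 10.4 = 23
min_reach = max(0, 10.4 - 23) = max(0, -12.6) = 0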